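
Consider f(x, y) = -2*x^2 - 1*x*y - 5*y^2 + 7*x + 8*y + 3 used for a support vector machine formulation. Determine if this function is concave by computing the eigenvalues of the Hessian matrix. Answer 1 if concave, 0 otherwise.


The Hessian of f(x,y) = -2*x^2 - 1*x*y - 5*y^2 + 7*x + 8*y + 3 is:
H = [[-4, -1], [-1, -10]]
Trace = -4 - 10 = -14
Determinant = -4*-10 - (-1)^2 = 39
Discriminant = (-14)^2 - 4*39 = 40.0
Eigenvalues: lambda_1 = -10.1623, lambda_2 = -3.8377
The function is concave.

1


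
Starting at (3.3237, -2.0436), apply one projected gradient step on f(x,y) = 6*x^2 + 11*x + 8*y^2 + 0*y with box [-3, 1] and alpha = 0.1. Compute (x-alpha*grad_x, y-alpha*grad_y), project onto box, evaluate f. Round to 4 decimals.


Step 1: Compute gradient at (3.3237, -2.0436).
grad_x = 2*6*3.3237 + 11 = 50.8844
grad_y = 2*8*-2.0436 + 0 = -32.6976
Step 2: Gradient step.
x_raw = 3.3237 - 0.1*50.8844 = -1.7647
y_raw = -2.0436 - 0.1*-32.6976 = 1.2262
Step 3: Project onto [-3, 1].
x_proj = clip(-1.7647) = -1.7647
y_proj = clip(1.2262) = 1.0
Step 4: Evaluate f.
f(-1.7647, 1.0) = 7.2737


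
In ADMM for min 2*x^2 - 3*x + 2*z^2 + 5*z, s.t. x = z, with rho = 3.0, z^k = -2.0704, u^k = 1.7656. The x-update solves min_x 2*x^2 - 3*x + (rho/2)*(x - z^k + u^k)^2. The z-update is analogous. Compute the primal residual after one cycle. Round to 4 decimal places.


ADMM iteration with rho = 3.0, z^k = -2.0704, u^k = 1.7656
Step 1: x-update.
Minimize 2*x^2 - 3*x + (3.0/2)*(x + 2.0704 + 1.7656)^2
FOC: (2*2 + 3.0)*x = 3 + 3.0*(-2.0704 - 1.7656)
x^{k+1} = -1.2154
Step 2: z-update.
Minimize 2*z^2 + 5*z + (3.0/2)*(-1.2154 - z + 1.7656)^2
FOC: (2*2 + 3.0)*z = -5 + 3.0*(-1.2154 + 1.7656)
z^{k+1} = -0.4785
Step 3: u-update.
u^{k+1} = 1.7656 - 1.2154 + 0.4785 = 1.0287
Step 4: Primal residual = |-1.2154 + 0.4785| = 0.7369


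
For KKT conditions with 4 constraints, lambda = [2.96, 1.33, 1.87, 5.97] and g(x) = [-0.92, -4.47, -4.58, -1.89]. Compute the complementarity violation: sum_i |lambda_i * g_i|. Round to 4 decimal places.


KKT complementary slackness check:
lambda_1 * g_1 = 2.96 * -0.92 = -2.7232
lambda_2 * g_2 = 1.33 * -4.47 = -5.9451
lambda_3 * g_3 = 1.87 * -4.58 = -8.5646
lambda_4 * g_4 = 5.97 * -1.89 = -11.2833
Total violation = 2.7232 + 5.9451 + 8.5646 + 11.2833 = 28.5162


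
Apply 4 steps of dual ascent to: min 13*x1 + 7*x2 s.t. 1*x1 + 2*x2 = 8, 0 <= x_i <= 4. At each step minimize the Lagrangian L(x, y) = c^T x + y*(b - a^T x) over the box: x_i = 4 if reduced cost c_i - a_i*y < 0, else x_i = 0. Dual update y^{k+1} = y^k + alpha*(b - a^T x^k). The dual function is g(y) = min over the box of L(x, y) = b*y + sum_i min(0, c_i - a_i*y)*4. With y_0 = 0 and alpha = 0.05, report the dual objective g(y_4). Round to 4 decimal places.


Dual ascent for LP: min 13*x1 + 7*x2, 1*x1 + 2*x2 = 8, 0 <= x_i <= 4
Step 1: y^k = 0.0, reduced costs: (13.0, 7.0)
  x^k = (0.0, 0.0), subgradient = b - a^T x = 8.0
  y^{k+1} = 0.0 + 0.05*8.0 = 0.4
Step 2: y^k = 0.4, reduced costs: (12.6, 6.2)
  x^k = (0.0, 0.0), subgradient = b - a^T x = 8.0
  y^{k+1} = 0.4 + 0.05*8.0 = 0.8
Step 3: y^k = 0.8, reduced costs: (12.2, 5.4)
  x^k = (0.0, 0.0), subgradient = b - a^T x = 8.0
  y^{k+1} = 0.8 + 0.05*8.0 = 1.2
Step 4: y^k = 1.2, reduced costs: (11.8, 4.6)
  x^k = (0.0, 0.0), subgradient = b - a^T x = 8.0
  y^{k+1} = 1.2 + 0.05*8.0 = 1.6
Dual objective at y_4 = 1.6: reduced costs (11.4, 3.8), box minimizer x = (0.0, 0.0)
g(y_4) = b*y + (c1 - a1*y)*x1 + (c2 - a2*y)*x2 = 8*1.6 + 11.4*0.0 + 3.8*0.0 = 12.8 + 0.0 + 0.0 = 12.8


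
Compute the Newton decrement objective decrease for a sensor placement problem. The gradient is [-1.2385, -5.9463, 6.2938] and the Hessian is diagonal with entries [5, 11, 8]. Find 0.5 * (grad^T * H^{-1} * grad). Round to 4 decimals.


Step 1: H is diagonal, so H^(-1) * g = [-0.2477, -0.5406, 0.7867].
Step 2: g^T H^(-1) g = sum_i g_i^2 / H_ii
  = (-1.2385)^2/5 + (-5.9463)^2/11 + (6.2938)^2/8
  = 0.3068 + 3.2144 + 4.9515 = 8.4727
Step 3: Objective decrease = 0.5 * g^T H^(-1) g = 4.2363


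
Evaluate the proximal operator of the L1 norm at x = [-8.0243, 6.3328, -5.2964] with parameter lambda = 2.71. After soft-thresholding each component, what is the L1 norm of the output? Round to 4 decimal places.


Soft-thresholding with lambda = 2.71:
prox(-8.0243) = sign(-8.0243)*max(|-8.0243| - 2.71, 0) = -5.3143
prox(6.3328) = sign(6.3328)*max(|6.3328| - 2.71, 0) = 3.6228
prox(-5.2964) = sign(-5.2964)*max(|-5.2964| - 2.71, 0) = -2.5864
prox(x) = [-5.3143, 3.6228, -2.5864]
||prox(x)||_1 = 5.3143 + 3.6228 + 2.5864 = 11.5235


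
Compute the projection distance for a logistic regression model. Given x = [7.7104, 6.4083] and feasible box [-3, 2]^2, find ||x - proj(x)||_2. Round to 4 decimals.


Project each component onto [-3, 2].
clip(7.7104) = 2.0, clip(6.4083) = 2.0
Projection = [2.0, 2.0]
Squared diffs: [32.6087, 19.4331]
Distance = sqrt(52.0418) = 7.214


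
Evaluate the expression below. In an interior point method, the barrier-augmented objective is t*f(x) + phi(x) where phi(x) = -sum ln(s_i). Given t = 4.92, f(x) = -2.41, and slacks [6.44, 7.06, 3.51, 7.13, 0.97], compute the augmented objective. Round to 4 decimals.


Step 1: Compute log-barrier.
ln values: [1.8625, 1.9544, 1.2556, 1.9643, -0.0305]
phi = -(1.8625 + 1.9544 + 1.2556 + 1.9643 - 0.0305) = -7.0064
Step 2: Compute augmented objective.
t*f(x) = 4.92*-2.41 = -11.8572
Total = -11.8572 - 7.0064 = -18.8636


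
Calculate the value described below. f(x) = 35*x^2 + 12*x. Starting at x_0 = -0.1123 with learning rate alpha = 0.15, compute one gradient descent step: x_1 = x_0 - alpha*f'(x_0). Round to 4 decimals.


We compute the gradient at x_0 and apply the update.
f'(x) = 70*x + 12
f'(-0.1123) = 70*-0.1123 + 12 = 4.139
x_1 = -0.1123 - 0.15*4.139 = -0.7332


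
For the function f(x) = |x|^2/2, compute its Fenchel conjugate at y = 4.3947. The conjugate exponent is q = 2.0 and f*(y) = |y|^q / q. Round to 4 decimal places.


The conjugate exponent q satisfies 1/p + 1/q = 1.
p = 2, so q = 2/(2 - 1) = 2.0
|y|^q = 4.3947^2.0 = 19.3134
f*(4.3947) = 19.3134 / 2.0 = 9.6567


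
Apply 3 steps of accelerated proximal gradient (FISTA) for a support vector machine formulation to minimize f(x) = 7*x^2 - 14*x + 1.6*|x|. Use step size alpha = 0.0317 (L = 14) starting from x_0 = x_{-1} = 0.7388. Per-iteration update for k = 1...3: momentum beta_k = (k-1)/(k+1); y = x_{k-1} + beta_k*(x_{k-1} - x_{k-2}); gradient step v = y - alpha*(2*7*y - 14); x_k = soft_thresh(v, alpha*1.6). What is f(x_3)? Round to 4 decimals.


FISTA on f(x) = 7*x^2 - 14*x + 1.6*|x|
L = 14, alpha = 0.0317
Iteration 1: beta = 0.0, y = 0.7388 + 0.0*(0.7388 - 0.7388) = 0.7388
  grad(y) = -3.6568, v = y - alpha*grad = 0.8547
  prox(v) = soft_thresh(0.8547, 0.0507) = 0.804
Iteration 2: beta = 0.3333, y = 0.804 + 0.3333*(0.804 - 0.7388) = 0.8257
  grad(y) = -2.4397, v = y - alpha*grad = 0.9031
  prox(v) = soft_thresh(0.9031, 0.0507) = 0.8524
Iteration 3: beta = 0.5, y = 0.8524 + 0.5*(0.8524 - 0.804) = 0.8765
  grad(y) = -1.7286, v = y - alpha*grad = 0.9313
  prox(v) = soft_thresh(0.9313, 0.0507) = 0.8806
f(x_3) = 7*0.8806^2 - 14*0.8806 + 1.6*|0.8806| = -5.4912


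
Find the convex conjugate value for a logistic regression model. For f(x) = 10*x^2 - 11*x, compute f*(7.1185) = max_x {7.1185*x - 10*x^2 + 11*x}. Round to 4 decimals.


f*(y) = sup_x {y*x - a*x^2 - b*x} = sup_x {(y-b)*x - a*x^2}
FOC: (y - b) - 2a*x = 0 => x* = (y - b)/(2a)
x* = (7.1185 + 11)/(2*10) = 0.9059
f*(7.1185) = (y-b)^2/(4a) = (7.1185 + 11)^2/(4*10)
= 328.28/40 = 8.207


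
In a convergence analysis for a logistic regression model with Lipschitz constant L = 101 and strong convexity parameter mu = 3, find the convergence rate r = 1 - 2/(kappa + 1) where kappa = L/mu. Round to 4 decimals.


Step 1: Compute the condition number.
kappa = L/mu = 101/3 = 33.6667
Step 2: Compute the convergence rate.
r = 1 - 2/(kappa + 1) = 1 - 2*mu/(L + mu) = (L - mu)/(L + mu) = 98/104 = 0.9423


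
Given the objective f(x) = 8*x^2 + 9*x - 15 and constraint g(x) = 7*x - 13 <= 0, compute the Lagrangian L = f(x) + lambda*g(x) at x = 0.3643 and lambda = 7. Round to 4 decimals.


Step 1: Evaluate f(x).
f(0.3643) = 8*0.3643^2 + 9*0.3643 - 15 = -10.6596
Step 2: Evaluate g(x).
g(0.3643) = 7*0.3643 - 13 = -10.4499
Step 3: Compute Lagrangian.
L = -10.6596 + 7*-10.4499 = -83.8089


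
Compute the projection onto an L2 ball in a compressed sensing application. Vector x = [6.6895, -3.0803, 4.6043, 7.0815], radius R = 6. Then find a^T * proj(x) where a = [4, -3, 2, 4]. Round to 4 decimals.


Step 1: Compute ||x|| (intermediates to 6 decimals).
||x|| = sqrt(6.6895^2 + (-3.0803)^2 + 4.6043^2 + 7.0815^2) = 11.206466
Step 2: Project.
Since ||x|| > R, scale = R/||x|| = 6/11.206466 = 0.535405, proj(x) = scale * x
proj(x) = [3.581592, -1.649208, 2.465165, 3.791471]
Step 3: Dot product.
a^T * proj(x) = 4*3.581592 - 3*(-1.649208) + 2*2.465165 + 4*3.791471 = 39.3702


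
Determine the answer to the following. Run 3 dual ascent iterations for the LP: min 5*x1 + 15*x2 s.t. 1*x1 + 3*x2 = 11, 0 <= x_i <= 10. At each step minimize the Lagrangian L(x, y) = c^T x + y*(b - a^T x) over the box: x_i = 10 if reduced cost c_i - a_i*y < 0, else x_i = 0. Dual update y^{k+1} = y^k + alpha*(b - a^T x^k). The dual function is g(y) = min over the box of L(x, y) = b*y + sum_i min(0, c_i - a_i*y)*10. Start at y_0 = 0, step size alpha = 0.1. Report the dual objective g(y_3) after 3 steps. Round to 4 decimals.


Dual ascent for LP: min 5*x1 + 15*x2, 1*x1 + 3*x2 = 11, 0 <= x_i <= 10
Step 1: y^k = 0.0, reduced costs: (5.0, 15.0)
  x^k = (0.0, 0.0), subgradient = b - a^T x = 11.0
  y^{k+1} = 0.0 + 0.1*11.0 = 1.1
Step 2: y^k = 1.1, reduced costs: (3.9, 11.7)
  x^k = (0.0, 0.0), subgradient = b - a^T x = 11.0
  y^{k+1} = 1.1 + 0.1*11.0 = 2.2
Step 3: y^k = 2.2, reduced costs: (2.8, 8.4)
  x^k = (0.0, 0.0), subgradient = b - a^T x = 11.0
  y^{k+1} = 2.2 + 0.1*11.0 = 3.3
Dual objective at y_3 = 3.3: reduced costs (1.7, 5.1), box minimizer x = (0.0, 0.0)
g(y_3) = b*y + (c1 - a1*y)*x1 + (c2 - a2*y)*x2 = 11*3.3 + 1.7*0.0 + 5.1*0.0 = 36.3 + 0.0 + 0.0 = 36.3


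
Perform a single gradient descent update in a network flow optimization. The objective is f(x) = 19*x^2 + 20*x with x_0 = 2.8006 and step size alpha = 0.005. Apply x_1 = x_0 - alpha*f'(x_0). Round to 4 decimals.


We compute the gradient at x_0 and apply the update.
f'(x) = 38*x + 20
f'(2.8006) = 38*2.8006 + 20 = 126.4228
x_1 = 2.8006 - 0.005*126.4228 = 2.1685


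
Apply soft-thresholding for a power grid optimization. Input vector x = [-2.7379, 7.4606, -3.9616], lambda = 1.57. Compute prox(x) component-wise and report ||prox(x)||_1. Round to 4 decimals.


Soft-thresholding with lambda = 1.57:
prox(-2.7379) = sign(-2.7379)*max(|-2.7379| - 1.57, 0) = -1.1679
prox(7.4606) = sign(7.4606)*max(|7.4606| - 1.57, 0) = 5.8906
prox(-3.9616) = sign(-3.9616)*max(|-3.9616| - 1.57, 0) = -2.3916
prox(x) = [-1.1679, 5.8906, -2.3916]
||prox(x)||_1 = 1.1679 + 5.8906 + 2.3916 = 9.4501


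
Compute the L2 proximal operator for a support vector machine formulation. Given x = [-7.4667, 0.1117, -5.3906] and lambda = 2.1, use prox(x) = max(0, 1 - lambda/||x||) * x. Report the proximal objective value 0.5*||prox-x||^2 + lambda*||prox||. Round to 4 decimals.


Step 1: Compute ||x||.
||x|| = 9.2099
Step 2: Compute scaling factor.
scale = max(0, 1 - 2.1/9.2099) = 0.772
Step 3: prox(x) = [-5.7642, 0.0862, -4.1615]
||prox(x)|| = 7.1099
Step 4: Proximal objective.
0.5*||prox-x||^2 = 2.205
lambda*||prox|| = 14.9308
Total = 17.1358


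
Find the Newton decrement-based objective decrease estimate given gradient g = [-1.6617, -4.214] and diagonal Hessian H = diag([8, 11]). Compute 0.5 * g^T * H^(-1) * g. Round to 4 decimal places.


Step 1: H is diagonal, so H^(-1) * g = [-0.2077, -0.3831].
Step 2: g^T H^(-1) g = sum_i g_i^2 / H_ii
  = (-1.6617)^2/8 + (-4.214)^2/11
  = 0.3452 + 1.6143 = 1.9595
Step 3: Objective decrease = 0.5 * g^T H^(-1) g = 0.9798


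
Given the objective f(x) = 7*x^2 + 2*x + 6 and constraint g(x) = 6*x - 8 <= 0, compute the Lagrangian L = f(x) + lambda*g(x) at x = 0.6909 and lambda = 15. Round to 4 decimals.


Step 1: Evaluate f(x).
f(0.6909) = 7*0.6909^2 + 2*0.6909 + 6 = 10.7232
Step 2: Evaluate g(x).
g(0.6909) = 6*0.6909 - 8 = -3.8546
Step 3: Compute Lagrangian.
L = 10.7232 + 15*-3.8546 = -47.0958


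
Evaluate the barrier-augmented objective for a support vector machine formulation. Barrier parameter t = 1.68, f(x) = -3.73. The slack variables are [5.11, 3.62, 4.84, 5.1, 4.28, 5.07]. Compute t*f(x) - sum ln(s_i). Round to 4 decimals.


Step 1: Compute log-barrier.
ln values: [1.6312, 1.2865, 1.5769, 1.6292, 1.454, 1.6233]
phi = -(1.6312 + 1.2865 + 1.5769 + 1.6292 + 1.454 + 1.6233) = -9.2011
Step 2: Compute augmented objective.
t*f(x) = 1.68*-3.73 = -6.2664
Total = -6.2664 - 9.2011 = -15.4675


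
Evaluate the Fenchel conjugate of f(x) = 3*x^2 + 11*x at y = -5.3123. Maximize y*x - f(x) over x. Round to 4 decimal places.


f*(y) = sup_x {y*x - a*x^2 - b*x} = sup_x {(y-b)*x - a*x^2}
FOC: (y - b) - 2a*x = 0 => x* = (y - b)/(2a)
x* = (-5.3123 - 11)/(2*3) = -2.7187
f*(-5.3123) = (y-b)^2/(4a) = (-5.3123 - 11)^2/(4*3)
= 266.0911/12 = 22.1743


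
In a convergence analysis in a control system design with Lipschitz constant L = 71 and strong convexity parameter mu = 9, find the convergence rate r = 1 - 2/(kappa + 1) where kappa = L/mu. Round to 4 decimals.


Step 1: Compute the condition number.
kappa = L/mu = 71/9 = 7.8889
Step 2: Compute the convergence rate.
r = 1 - 2/(kappa + 1) = 1 - 2*mu/(L + mu) = (L - mu)/(L + mu) = 62/80 = 0.775


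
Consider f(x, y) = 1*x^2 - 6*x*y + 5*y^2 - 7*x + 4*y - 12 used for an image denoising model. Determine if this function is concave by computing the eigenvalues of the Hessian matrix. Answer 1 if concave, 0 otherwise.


The Hessian of f(x,y) = 1*x^2 - 6*x*y + 5*y^2 - 7*x + 4*y - 12 is:
H = [[2, -6], [-6, 10]]
Trace = 2 + 10 = 12
Determinant = 2*10 - (-6)^2 = -16
Discriminant = (12)^2 - 4*-16 = 208.0
Eigenvalues: lambda_1 = -1.2111, lambda_2 = 13.2111
The function is not concave.

0


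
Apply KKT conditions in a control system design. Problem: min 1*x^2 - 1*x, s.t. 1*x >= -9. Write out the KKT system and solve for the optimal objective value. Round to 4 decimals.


Step 1: Try lambda = 0 (constraint inactive).
Stationarity: 2*1*x - 1 = 0
x* = 1/(2*1) = 0.5
Check constraint: 1*0.5 = 0.5 >= -9 -- satisfied.
Step 2: Compute optimal value.
f(x*) = 1*0.5^2 - 1*0.5 = -0.25


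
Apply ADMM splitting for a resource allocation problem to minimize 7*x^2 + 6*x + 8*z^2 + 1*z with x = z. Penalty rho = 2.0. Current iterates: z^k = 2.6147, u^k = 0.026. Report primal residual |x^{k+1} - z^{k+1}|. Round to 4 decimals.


ADMM iteration with rho = 2.0, z^k = 2.6147, u^k = 0.026
Step 1: x-update.
Minimize 7*x^2 + 6*x + (2.0/2)*(x - 2.6147 + 0.026)^2
FOC: (2*7 + 2.0)*x = -6 + 2.0*(2.6147 - 0.026)
x^{k+1} = -0.0514
Step 2: z-update.
Minimize 8*z^2 + 1*z + (2.0/2)*(-0.0514 - z + 0.026)^2
FOC: (2*8 + 2.0)*z = -1 + 2.0*(-0.0514 + 0.026)
z^{k+1} = -0.0584
Step 3: u-update.
u^{k+1} = 0.026 - 0.0514 + 0.0584 = 0.033
Step 4: Primal residual = |-0.0514 + 0.0584| = 0.007


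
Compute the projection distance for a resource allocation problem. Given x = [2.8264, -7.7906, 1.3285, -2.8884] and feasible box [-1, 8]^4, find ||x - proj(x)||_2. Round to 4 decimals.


Project each component onto [-1, 8].
clip(2.8264) = 2.8264, clip(-7.7906) = -1.0, clip(1.3285) = 1.3285, clip(-2.8884) = -1.0
Projection = [2.8264, -1.0, 1.3285, -1.0]
Squared diffs: [0.0, 46.1122, 0.0, 3.5661]
Distance = sqrt(49.6783) = 7.0483


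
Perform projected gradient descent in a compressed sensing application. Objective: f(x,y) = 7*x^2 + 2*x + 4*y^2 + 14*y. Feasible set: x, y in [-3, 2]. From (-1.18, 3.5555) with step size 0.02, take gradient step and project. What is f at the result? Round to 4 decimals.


Step 1: Compute gradient at (-1.18, 3.5555).
grad_x = 2*7*-1.18 + 2 = -14.52
grad_y = 2*4*3.5555 + 14 = 42.444
Step 2: Gradient step.
x_raw = -1.18 - 0.02*-14.52 = -0.8896
y_raw = 3.5555 - 0.02*42.444 = 2.7066
Step 3: Project onto [-3, 2].
x_proj = clip(-0.8896) = -0.8896
y_proj = clip(2.7066) = 2.0
Step 4: Evaluate f.
f(-0.8896, 2.0) = 47.7605


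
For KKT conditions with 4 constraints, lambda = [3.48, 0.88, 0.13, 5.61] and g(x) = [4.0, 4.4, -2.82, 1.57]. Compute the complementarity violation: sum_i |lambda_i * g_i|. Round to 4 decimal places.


KKT complementary slackness check:
lambda_1 * g_1 = 3.48 * 4.0 = 13.92
lambda_2 * g_2 = 0.88 * 4.4 = 3.872
lambda_3 * g_3 = 0.13 * -2.82 = -0.3666
lambda_4 * g_4 = 5.61 * 1.57 = 8.8077
Total violation = 13.92 + 3.872 + 0.3666 + 8.8077 = 26.9663


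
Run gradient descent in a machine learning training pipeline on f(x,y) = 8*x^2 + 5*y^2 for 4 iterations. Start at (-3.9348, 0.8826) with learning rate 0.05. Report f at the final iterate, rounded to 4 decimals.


Gradient descent on f(x,y) = 8*x^2 + 5*y^2.
Starting point: (-3.9348, 0.8826), alpha = 0.05
Step 1: grad_x = 2*8*-3.9348 = -62.9568, grad_y = 2*5*0.8826 = 8.826
  x_1 = -3.9348 - 0.05*-62.9568 = -0.787
  y_1 = 0.8826 - 0.05*8.826 = 0.4413
Step 2: grad_x = 2*8*-0.787 = -12.5914, grad_y = 2*5*0.4413 = 4.413
  x_2 = -0.787 - 0.05*-12.5914 = -0.1574
  y_2 = 0.4413 - 0.05*4.413 = 0.2207
Step 3: grad_x = 2*8*-0.1574 = -2.5183, grad_y = 2*5*0.2207 = 2.2065
  x_3 = -0.1574 - 0.05*-2.5183 = -0.0315
  y_3 = 0.2207 - 0.05*2.2065 = 0.1103
Step 4: grad_x = 2*8*-0.0315 = -0.5037, grad_y = 2*5*0.1103 = 1.1033
  x_4 = -0.0315 - 0.05*-0.5037 = -0.0063
  y_4 = 0.1103 - 0.05*1.1033 = 0.0552
f(-0.0063, 0.0552) = 8*(-0.0063)^2 + 5*0.0552^2 = 0.0155


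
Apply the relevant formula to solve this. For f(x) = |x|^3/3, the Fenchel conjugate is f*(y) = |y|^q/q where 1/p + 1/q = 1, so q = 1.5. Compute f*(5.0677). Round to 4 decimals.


The conjugate exponent q satisfies 1/p + 1/q = 1.
p = 3, so q = 3/(3 - 1) = 1.5
|y|^q = 5.0677^1.5 = 11.4082
f*(5.0677) = 11.4082 / 1.5 = 7.6055


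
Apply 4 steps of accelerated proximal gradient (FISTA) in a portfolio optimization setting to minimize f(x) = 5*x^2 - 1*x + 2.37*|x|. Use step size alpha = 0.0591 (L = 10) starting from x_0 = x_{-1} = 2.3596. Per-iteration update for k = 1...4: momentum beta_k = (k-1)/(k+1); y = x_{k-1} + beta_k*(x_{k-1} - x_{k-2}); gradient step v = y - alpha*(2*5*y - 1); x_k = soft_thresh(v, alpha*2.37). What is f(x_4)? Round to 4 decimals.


FISTA on f(x) = 5*x^2 - 1*x + 2.37*|x|
L = 10, alpha = 0.0591
Iteration 1: beta = 0.0, y = 2.3596 + 0.0*(2.3596 - 2.3596) = 2.3596
  grad(y) = 22.596, v = y - alpha*grad = 1.0242
  prox(v) = soft_thresh(1.0242, 0.1401) = 0.8841
Iteration 2: beta = 0.3333, y = 0.8841 + 0.3333*(0.8841 - 2.3596) = 0.3923
  grad(y) = 2.9228, v = y - alpha*grad = 0.2195
  prox(v) = soft_thresh(0.2195, 0.1401) = 0.0795
Iteration 3: beta = 0.5, y = 0.0795 + 0.5*(0.0795 - 0.8841) = -0.3228
  grad(y) = -4.2284, v = y - alpha*grad = -0.0729
  prox(v) = soft_thresh(-0.0729, 0.1401) = 0.0
Iteration 4: beta = 0.6, y = 0.0 + 0.6*(0.0 - 0.0795) = -0.0477
  grad(y) = -1.4769, v = y - alpha*grad = 0.0396
  prox(v) = soft_thresh(0.0396, 0.1401) = 0.0
f(x_4) = 5*0.0^2 - 1*0.0 + 2.37*|0.0| = 0.0


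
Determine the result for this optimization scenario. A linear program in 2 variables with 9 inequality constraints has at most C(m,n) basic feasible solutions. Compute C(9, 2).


Each vertex corresponds to some choice of n active constraints out of m, so the number of vertices is at most C(m, n) = m! / (n!(m-n)!).
m = 9, n = 2
Numerator: 9 * 8
Denominator: 2! = 2
C(9, 2) = 36


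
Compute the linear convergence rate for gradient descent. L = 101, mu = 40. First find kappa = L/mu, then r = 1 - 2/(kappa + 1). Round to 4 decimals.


Step 1: Compute the condition number.
kappa = L/mu = 101/40 = 2.525
Step 2: Compute the convergence rate.
r = 1 - 2/(kappa + 1) = 1 - 2*mu/(L + mu) = (L - mu)/(L + mu) = 61/141 = 0.4326


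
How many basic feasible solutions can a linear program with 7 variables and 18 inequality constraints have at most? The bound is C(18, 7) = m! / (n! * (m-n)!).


Each vertex corresponds to some choice of n active constraints out of m, so the number of vertices is at most C(m, n) = m! / (n!(m-n)!).
m = 18, n = 7
Numerator: 18 * 17 * 16 * 15 * 14 * 13 * 12
Denominator: 7! = 5040
C(18, 7) = 31824


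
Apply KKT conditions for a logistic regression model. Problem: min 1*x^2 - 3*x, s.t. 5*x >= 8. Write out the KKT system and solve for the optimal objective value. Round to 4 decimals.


Step 1: Try lambda = 0 (constraint inactive).
x_unc = 3/(2*1) = 1.5
Check: 5*1.5 = 7.5 < 8 -- violated!
Step 2: Constraint must be active: 5*x = 8
x* = 8/5 = 1.6
lambda = (2*1*1.6 - 3)/5 = 0.04
Step 3: Compute optimal value.
f(x*) = 1*1.6^2 - 3*1.6 = -2.24


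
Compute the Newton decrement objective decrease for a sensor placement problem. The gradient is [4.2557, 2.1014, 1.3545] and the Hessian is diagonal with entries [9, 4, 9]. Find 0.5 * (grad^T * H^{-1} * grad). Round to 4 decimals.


Step 1: H is diagonal, so H^(-1) * g = [0.4729, 0.5254, 0.1505].
Step 2: g^T H^(-1) g = sum_i g_i^2 / H_ii
  = (4.2557)^2/9 + (2.1014)^2/4 + (1.3545)^2/9
  = 2.0123 + 1.104 + 0.2039 = 3.3202
Step 3: Objective decrease = 0.5 * g^T H^(-1) g = 1.6601


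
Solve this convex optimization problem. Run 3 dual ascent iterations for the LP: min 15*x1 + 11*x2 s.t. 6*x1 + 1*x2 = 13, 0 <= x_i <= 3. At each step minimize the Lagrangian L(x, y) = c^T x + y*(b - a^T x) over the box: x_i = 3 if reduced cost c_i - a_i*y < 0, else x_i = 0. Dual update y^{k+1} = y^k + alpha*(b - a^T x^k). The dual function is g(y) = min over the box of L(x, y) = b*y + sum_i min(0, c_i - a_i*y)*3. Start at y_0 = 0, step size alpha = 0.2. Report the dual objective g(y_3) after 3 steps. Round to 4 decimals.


Dual ascent for LP: min 15*x1 + 11*x2, 6*x1 + 1*x2 = 13, 0 <= x_i <= 3
Step 1: y^k = 0.0, reduced costs: (15.0, 11.0)
  x^k = (0.0, 0.0), subgradient = b - a^T x = 13.0
  y^{k+1} = 0.0 + 0.2*13.0 = 2.6
Step 2: y^k = 2.6, reduced costs: (-0.6, 8.4)
  x^k = (3.0, 0.0), subgradient = b - a^T x = -5.0
  y^{k+1} = 2.6 + 0.2*-5.0 = 1.6
Step 3: y^k = 1.6, reduced costs: (5.4, 9.4)
  x^k = (0.0, 0.0), subgradient = b - a^T x = 13.0
  y^{k+1} = 1.6 + 0.2*13.0 = 4.2
Dual objective at y_3 = 4.2: reduced costs (-10.2, 6.8), box minimizer x = (3.0, 0.0)
g(y_3) = b*y + (c1 - a1*y)*x1 + (c2 - a2*y)*x2 = 13*4.2 + (-10.2)*3.0 + 6.8*0.0 = 54.6 - 30.6 + 0.0 = 24.0


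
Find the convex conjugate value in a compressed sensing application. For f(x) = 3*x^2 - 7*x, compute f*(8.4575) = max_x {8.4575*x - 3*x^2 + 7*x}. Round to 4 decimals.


f*(y) = sup_x {y*x - a*x^2 - b*x} = sup_x {(y-b)*x - a*x^2}
FOC: (y - b) - 2a*x = 0 => x* = (y - b)/(2a)
x* = (8.4575 + 7)/(2*3) = 2.5763
f*(8.4575) = (y-b)^2/(4a) = (8.4575 + 7)^2/(4*3)
= 238.9343/12 = 19.9112


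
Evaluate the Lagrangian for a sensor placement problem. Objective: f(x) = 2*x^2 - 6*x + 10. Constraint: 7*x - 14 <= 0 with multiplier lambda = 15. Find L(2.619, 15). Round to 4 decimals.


Step 1: Evaluate f(x).
f(2.619) = 2*2.619^2 - 6*2.619 + 10 = 8.0043
Step 2: Evaluate g(x).
g(2.619) = 7*2.619 - 14 = 4.333
Step 3: Compute Lagrangian.
L = 8.0043 + 15*4.333 = 72.9993


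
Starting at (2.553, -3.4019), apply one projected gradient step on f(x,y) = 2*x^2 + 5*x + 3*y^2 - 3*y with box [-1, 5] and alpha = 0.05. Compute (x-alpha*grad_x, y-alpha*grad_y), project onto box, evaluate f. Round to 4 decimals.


Step 1: Compute gradient at (2.553, -3.4019).
grad_x = 2*2*2.553 + 5 = 15.212
grad_y = 2*3*-3.4019 - 3 = -23.4114
Step 2: Gradient step.
x_raw = 2.553 - 0.05*15.212 = 1.7924
y_raw = -3.4019 - 0.05*-23.4114 = -2.2313
Step 3: Project onto [-1, 5].
x_proj = clip(1.7924) = 1.7924
y_proj = clip(-2.2313) = -1.0
Step 4: Evaluate f.
f(1.7924, -1.0) = 21.3874


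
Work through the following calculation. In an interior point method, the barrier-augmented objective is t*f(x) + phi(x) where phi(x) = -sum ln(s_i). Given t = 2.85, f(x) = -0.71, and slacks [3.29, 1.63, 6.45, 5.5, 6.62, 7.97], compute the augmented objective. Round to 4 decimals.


Step 1: Compute log-barrier.
ln values: [1.1909, 0.4886, 1.8641, 1.7047, 1.8901, 2.0757]
phi = -(1.1909 + 0.4886 + 1.8641 + 1.7047 + 1.8901 + 2.0757) = -9.2141
Step 2: Compute augmented objective.
t*f(x) = 2.85*-0.71 = -2.0235
Total = -2.0235 - 9.2141 = -11.2376


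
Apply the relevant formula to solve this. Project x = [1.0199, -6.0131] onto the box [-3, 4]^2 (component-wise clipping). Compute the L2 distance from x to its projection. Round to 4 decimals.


Project each component onto [-3, 4].
clip(1.0199) = 1.0199, clip(-6.0131) = -3.0
Projection = [1.0199, -3.0]
Squared diffs: [0.0, 9.0788]
Distance = sqrt(9.0788) = 3.0131


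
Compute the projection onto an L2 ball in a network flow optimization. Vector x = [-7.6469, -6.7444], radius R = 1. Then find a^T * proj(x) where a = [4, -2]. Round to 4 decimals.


Step 1: Compute ||x|| (intermediates to 6 decimals).
||x|| = sqrt((-7.6469)^2 + (-6.7444)^2) = 10.196176
Step 2: Project.
Since ||x|| > R, scale = R/||x|| = 1/10.196176 = 0.098076, proj(x) = scale * x
proj(x) = [-0.749977, -0.661464]
Step 3: Dot product.
a^T * proj(x) = 4*(-0.749977) - 2*(-0.661464) = -1.677


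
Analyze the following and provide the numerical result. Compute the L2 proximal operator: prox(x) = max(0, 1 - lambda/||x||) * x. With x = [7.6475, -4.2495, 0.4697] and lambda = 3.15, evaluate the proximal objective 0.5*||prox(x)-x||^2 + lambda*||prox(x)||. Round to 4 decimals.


Step 1: Compute ||x||.
||x|| = 8.7615
Step 2: Compute scaling factor.
scale = max(0, 1 - 3.15/8.7615) = 0.6405
Step 3: prox(x) = [4.898, -2.7217, 0.3008]
||prox(x)|| = 5.6115
Step 4: Proximal objective.
0.5*||prox-x||^2 = 4.9613
lambda*||prox|| = 17.6762
Total = 22.6373


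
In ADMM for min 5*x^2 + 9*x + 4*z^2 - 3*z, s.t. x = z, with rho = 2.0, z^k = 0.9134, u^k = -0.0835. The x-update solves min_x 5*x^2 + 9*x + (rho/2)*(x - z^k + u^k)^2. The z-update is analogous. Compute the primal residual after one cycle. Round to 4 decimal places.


ADMM iteration with rho = 2.0, z^k = 0.9134, u^k = -0.0835
Step 1: x-update.
Minimize 5*x^2 + 9*x + (2.0/2)*(x - 0.9134 - 0.0835)^2
FOC: (2*5 + 2.0)*x = -9 + 2.0*(0.9134 + 0.0835)
x^{k+1} = -0.5839
Step 2: z-update.
Minimize 4*z^2 - 3*z + (2.0/2)*(-0.5839 - z - 0.0835)^2
FOC: (2*4 + 2.0)*z = 3 + 2.0*(-0.5839 - 0.0835)
z^{k+1} = 0.1665
Step 3: u-update.
u^{k+1} = -0.0835 - 0.5839 - 0.1665 = -0.8339
Step 4: Primal residual = |-0.5839 - 0.1665| = 0.7504


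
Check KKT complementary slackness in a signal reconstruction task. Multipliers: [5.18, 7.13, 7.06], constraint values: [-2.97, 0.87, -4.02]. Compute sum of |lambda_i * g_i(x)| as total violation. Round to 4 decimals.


KKT complementary slackness check:
lambda_1 * g_1 = 5.18 * -2.97 = -15.3846
lambda_2 * g_2 = 7.13 * 0.87 = 6.2031
lambda_3 * g_3 = 7.06 * -4.02 = -28.3812
Total violation = 15.3846 + 6.2031 + 28.3812 = 49.9689


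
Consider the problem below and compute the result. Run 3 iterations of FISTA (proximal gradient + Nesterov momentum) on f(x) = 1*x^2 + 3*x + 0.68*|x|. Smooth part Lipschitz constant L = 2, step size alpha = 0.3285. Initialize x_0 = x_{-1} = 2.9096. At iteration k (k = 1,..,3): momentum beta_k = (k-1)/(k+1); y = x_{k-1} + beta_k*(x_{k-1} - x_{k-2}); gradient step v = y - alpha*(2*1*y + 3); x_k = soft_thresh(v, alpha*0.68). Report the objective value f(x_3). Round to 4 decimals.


FISTA on f(x) = 1*x^2 + 3*x + 0.68*|x|
L = 2, alpha = 0.3285
Iteration 1: beta = 0.0, y = 2.9096 + 0.0*(2.9096 - 2.9096) = 2.9096
  grad(y) = 8.8192, v = y - alpha*grad = 0.0125
  prox(v) = soft_thresh(0.0125, 0.2234) = 0.0
Iteration 2: beta = 0.3333, y = 0.0 + 0.3333*(0.0 - 2.9096) = -0.9699
  grad(y) = 1.0603, v = y - alpha*grad = -1.3182
  prox(v) = soft_thresh(-1.3182, 0.2234) = -1.0948
Iteration 3: beta = 0.5, y = -1.0948 + 0.5*(-1.0948 - 0.0) = -1.6422
  grad(y) = -0.2844, v = y - alpha*grad = -1.5488
  prox(v) = soft_thresh(-1.5488, 0.2234) = -1.3254
f(x_3) = 1*(-1.3254)^2 + 3*(-1.3254) + 0.68*|-1.3254| = -1.3182


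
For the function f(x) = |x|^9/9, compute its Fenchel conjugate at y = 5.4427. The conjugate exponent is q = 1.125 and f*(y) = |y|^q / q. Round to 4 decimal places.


The conjugate exponent q satisfies 1/p + 1/q = 1.
p = 9, so q = 9/(9 - 1) = 1.125
|y|^q = 5.4427^1.125 = 6.7265
f*(5.4427) = 6.7265 / 1.125 = 5.9791


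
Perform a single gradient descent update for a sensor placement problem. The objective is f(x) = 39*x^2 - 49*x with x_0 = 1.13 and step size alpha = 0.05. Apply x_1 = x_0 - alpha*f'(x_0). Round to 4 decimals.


We compute the gradient at x_0 and apply the update.
f'(x) = 78*x - 49
f'(1.13) = 78*1.13 - 49 = 39.14
x_1 = 1.13 - 0.05*39.14 = -0.827


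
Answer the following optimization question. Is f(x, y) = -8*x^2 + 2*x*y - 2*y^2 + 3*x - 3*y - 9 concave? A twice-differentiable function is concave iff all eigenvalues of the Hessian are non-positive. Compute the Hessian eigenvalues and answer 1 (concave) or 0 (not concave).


The Hessian of f(x,y) = -8*x^2 + 2*x*y - 2*y^2 + 3*x - 3*y - 9 is:
H = [[-16, 2], [2, -4]]
Trace = -16 - 4 = -20
Determinant = -16*-4 - (2)^2 = 60
Discriminant = (-20)^2 - 4*60 = 160.0
Eigenvalues: lambda_1 = -16.3246, lambda_2 = -3.6754
The function is concave.

1


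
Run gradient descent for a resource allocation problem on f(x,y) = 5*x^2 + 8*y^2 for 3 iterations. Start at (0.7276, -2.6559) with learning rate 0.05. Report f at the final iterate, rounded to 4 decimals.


Gradient descent on f(x,y) = 5*x^2 + 8*y^2.
Starting point: (0.7276, -2.6559), alpha = 0.05
Step 1: grad_x = 2*5*0.7276 = 7.276, grad_y = 2*8*-2.6559 = -42.4944
  x_1 = 0.7276 - 0.05*7.276 = 0.3638
  y_1 = -2.6559 - 0.05*-42.4944 = -0.5312
Step 2: grad_x = 2*5*0.3638 = 3.638, grad_y = 2*8*-0.5312 = -8.4989
  x_2 = 0.3638 - 0.05*3.638 = 0.1819
  y_2 = -0.5312 - 0.05*-8.4989 = -0.1062
Step 3: grad_x = 2*5*0.1819 = 1.819, grad_y = 2*8*-0.1062 = -1.6998
  x_3 = 0.1819 - 0.05*1.819 = 0.091
  y_3 = -0.1062 - 0.05*-1.6998 = -0.0212
f(0.091, -0.0212) = 5*0.091^2 + 8*(-0.0212)^2 = 0.045


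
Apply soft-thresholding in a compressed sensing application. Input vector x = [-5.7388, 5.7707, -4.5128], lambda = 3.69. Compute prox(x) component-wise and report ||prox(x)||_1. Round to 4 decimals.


Soft-thresholding with lambda = 3.69:
prox(-5.7388) = sign(-5.7388)*max(|-5.7388| - 3.69, 0) = -2.0488
prox(5.7707) = sign(5.7707)*max(|5.7707| - 3.69, 0) = 2.0807
prox(-4.5128) = sign(-4.5128)*max(|-4.5128| - 3.69, 0) = -0.8228
prox(x) = [-2.0488, 2.0807, -0.8228]
||prox(x)||_1 = 2.0488 + 2.0807 + 0.8228 = 4.9523


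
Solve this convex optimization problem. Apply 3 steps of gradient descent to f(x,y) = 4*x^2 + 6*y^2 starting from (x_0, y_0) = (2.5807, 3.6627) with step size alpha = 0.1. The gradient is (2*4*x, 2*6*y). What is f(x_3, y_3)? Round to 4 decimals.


Gradient descent on f(x,y) = 4*x^2 + 6*y^2.
Starting point: (2.5807, 3.6627), alpha = 0.1
Step 1: grad_x = 2*4*2.5807 = 20.6456, grad_y = 2*6*3.6627 = 43.9524
  x_1 = 2.5807 - 0.1*20.6456 = 0.5161
  y_1 = 3.6627 - 0.1*43.9524 = -0.7325
Step 2: grad_x = 2*4*0.5161 = 4.1291, grad_y = 2*6*-0.7325 = -8.7905
  x_2 = 0.5161 - 0.1*4.1291 = 0.1032
  y_2 = -0.7325 - 0.1*-8.7905 = 0.1465
Step 3: grad_x = 2*4*0.1032 = 0.8258, grad_y = 2*6*0.1465 = 1.7581
  x_3 = 0.1032 - 0.1*0.8258 = 0.0206
  y_3 = 0.1465 - 0.1*1.7581 = -0.0293
f(0.0206, -0.0293) = 4*0.0206^2 + 6*(-0.0293)^2 = 0.0069


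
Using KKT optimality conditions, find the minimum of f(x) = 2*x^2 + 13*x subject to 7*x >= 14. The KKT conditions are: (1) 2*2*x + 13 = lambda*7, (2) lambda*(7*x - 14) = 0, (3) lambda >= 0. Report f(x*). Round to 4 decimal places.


Step 1: Try lambda = 0 (constraint inactive).
x_unc = -13/(2*2) = -3.25
Check: 7*-3.25 = -22.75 < 14 -- violated!
Step 2: Constraint must be active: 7*x = 14
x* = 14/7 = 2.0
lambda = (2*2*2.0 + 13)/7 = 3.0
Step 3: Compute optimal value.
f(x*) = 2*2.0^2 + 13*2.0 = 34.0


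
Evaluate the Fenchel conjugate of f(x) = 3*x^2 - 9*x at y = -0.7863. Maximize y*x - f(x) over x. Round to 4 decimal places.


f*(y) = sup_x {y*x - a*x^2 - b*x} = sup_x {(y-b)*x - a*x^2}
FOC: (y - b) - 2a*x = 0 => x* = (y - b)/(2a)
x* = (-0.7863 + 9)/(2*3) = 1.369
f*(-0.7863) = (y-b)^2/(4a) = (-0.7863 + 9)^2/(4*3)
= 67.4649/12 = 5.6221


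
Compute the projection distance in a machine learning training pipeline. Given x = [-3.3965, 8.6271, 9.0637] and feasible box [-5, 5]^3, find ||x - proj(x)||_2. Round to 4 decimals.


Project each component onto [-5, 5].
clip(-3.3965) = -3.3965, clip(8.6271) = 5.0, clip(9.0637) = 5.0
Projection = [-3.3965, 5.0, 5.0]
Squared diffs: [0.0, 13.1559, 16.5137]
Distance = sqrt(29.6696) = 5.447


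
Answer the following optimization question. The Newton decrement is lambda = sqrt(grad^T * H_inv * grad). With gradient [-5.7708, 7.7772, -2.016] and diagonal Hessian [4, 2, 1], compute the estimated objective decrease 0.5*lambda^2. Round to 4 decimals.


Step 1: H is diagonal, so H^(-1) * g = [-1.4427, 3.8886, -2.016].
Step 2: g^T H^(-1) g = sum_i g_i^2 / H_ii
  = (-5.7708)^2/4 + (7.7772)^2/2 + (-2.016)^2/1
  = 8.3255 + 30.2424 + 4.0643 = 42.6322
Step 3: Objective decrease = 0.5 * g^T H^(-1) g = 21.3161


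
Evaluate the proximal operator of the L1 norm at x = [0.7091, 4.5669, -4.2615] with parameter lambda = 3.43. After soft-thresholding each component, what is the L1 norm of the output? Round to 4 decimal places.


Soft-thresholding with lambda = 3.43:
prox(0.7091) = sign(0.7091)*max(|0.7091| - 3.43, 0) = 0.0
prox(4.5669) = sign(4.5669)*max(|4.5669| - 3.43, 0) = 1.1369
prox(-4.2615) = sign(-4.2615)*max(|-4.2615| - 3.43, 0) = -0.8315
prox(x) = [0.0, 1.1369, -0.8315]
||prox(x)||_1 = 0.0 + 1.1369 + 0.8315 = 1.9684


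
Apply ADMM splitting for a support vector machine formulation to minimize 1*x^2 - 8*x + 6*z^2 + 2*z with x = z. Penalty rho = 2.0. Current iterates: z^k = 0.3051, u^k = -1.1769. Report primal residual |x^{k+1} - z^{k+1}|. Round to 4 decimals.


ADMM iteration with rho = 2.0, z^k = 0.3051, u^k = -1.1769
Step 1: x-update.
Minimize 1*x^2 - 8*x + (2.0/2)*(x - 0.3051 - 1.1769)^2
FOC: (2*1 + 2.0)*x = 8 + 2.0*(0.3051 + 1.1769)
x^{k+1} = 2.741
Step 2: z-update.
Minimize 6*z^2 + 2*z + (2.0/2)*(2.741 - z - 1.1769)^2
FOC: (2*6 + 2.0)*z = -2 + 2.0*(2.741 - 1.1769)
z^{k+1} = 0.0806
Step 3: u-update.
u^{k+1} = -1.1769 + 2.741 - 0.0806 = 1.4835
Step 4: Primal residual = |2.741 - 0.0806| = 2.6604


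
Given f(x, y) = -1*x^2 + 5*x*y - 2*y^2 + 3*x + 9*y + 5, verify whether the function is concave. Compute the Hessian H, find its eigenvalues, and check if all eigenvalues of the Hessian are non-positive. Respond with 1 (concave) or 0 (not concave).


The Hessian of f(x,y) = -1*x^2 + 5*x*y - 2*y^2 + 3*x + 9*y + 5 is:
H = [[-2, 5], [5, -4]]
Trace = -2 - 4 = -6
Determinant = -2*-4 - (5)^2 = -17
Discriminant = (-6)^2 - 4*-17 = 104.0
Eigenvalues: lambda_1 = -8.099, lambda_2 = 2.099
The function is not concave.

0


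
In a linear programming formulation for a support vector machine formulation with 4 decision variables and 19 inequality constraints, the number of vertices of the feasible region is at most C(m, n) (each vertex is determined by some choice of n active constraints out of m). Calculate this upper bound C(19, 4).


Each vertex corresponds to some choice of n active constraints out of m, so the number of vertices is at most C(m, n) = m! / (n!(m-n)!).
m = 19, n = 4
Numerator: 19 * 18 * 17 * 16
Denominator: 4! = 24
C(19, 4) = 3876


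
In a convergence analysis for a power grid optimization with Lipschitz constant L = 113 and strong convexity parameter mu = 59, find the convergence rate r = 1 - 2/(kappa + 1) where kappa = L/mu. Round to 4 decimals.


Step 1: Compute the condition number.
kappa = L/mu = 113/59 = 1.9153
Step 2: Compute the convergence rate.
r = 1 - 2/(kappa + 1) = 1 - 2*mu/(L + mu) = (L - mu)/(L + mu) = 54/172 = 0.314


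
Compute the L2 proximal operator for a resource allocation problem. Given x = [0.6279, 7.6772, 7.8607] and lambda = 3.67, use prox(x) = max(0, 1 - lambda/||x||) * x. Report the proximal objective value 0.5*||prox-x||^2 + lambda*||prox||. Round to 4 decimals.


Step 1: Compute ||x||.
||x|| = 11.0056
Step 2: Compute scaling factor.
scale = max(0, 1 - 3.67/11.0056) = 0.6665
Step 3: prox(x) = [0.4185, 5.1171, 5.2394]
||prox(x)|| = 7.3356
Step 4: Proximal objective.
0.5*||prox-x||^2 = 6.7345
lambda*||prox|| = 26.9217
Total = 33.6563


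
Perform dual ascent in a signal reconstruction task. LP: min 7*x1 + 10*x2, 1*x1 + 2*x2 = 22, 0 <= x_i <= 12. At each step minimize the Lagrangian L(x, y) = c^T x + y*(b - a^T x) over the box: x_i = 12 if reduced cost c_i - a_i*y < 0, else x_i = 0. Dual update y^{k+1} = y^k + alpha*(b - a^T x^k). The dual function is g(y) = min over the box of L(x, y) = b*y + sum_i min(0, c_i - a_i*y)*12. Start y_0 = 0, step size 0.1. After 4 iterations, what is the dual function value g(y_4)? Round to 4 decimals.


Dual ascent for LP: min 7*x1 + 10*x2, 1*x1 + 2*x2 = 22, 0 <= x_i <= 12
Step 1: y^k = 0.0, reduced costs: (7.0, 10.0)
  x^k = (0.0, 0.0), subgradient = b - a^T x = 22.0
  y^{k+1} = 0.0 + 0.1*22.0 = 2.2
Step 2: y^k = 2.2, reduced costs: (4.8, 5.6)
  x^k = (0.0, 0.0), subgradient = b - a^T x = 22.0
  y^{k+1} = 2.2 + 0.1*22.0 = 4.4
Step 3: y^k = 4.4, reduced costs: (2.6, 1.2)
  x^k = (0.0, 0.0), subgradient = b - a^T x = 22.0
  y^{k+1} = 4.4 + 0.1*22.0 = 6.6
Step 4: y^k = 6.6, reduced costs: (0.4, -3.2)
  x^k = (0.0, 12.0), subgradient = b - a^T x = -2.0
  y^{k+1} = 6.6 + 0.1*-2.0 = 6.4
Dual objective at y_4 = 6.4: reduced costs (0.6, -2.8), box minimizer x = (0.0, 12.0)
g(y_4) = b*y + (c1 - a1*y)*x1 + (c2 - a2*y)*x2 = 22*6.4 + 0.6*0.0 + (-2.8)*12.0 = 140.8 + 0.0 - 33.6 = 107.2


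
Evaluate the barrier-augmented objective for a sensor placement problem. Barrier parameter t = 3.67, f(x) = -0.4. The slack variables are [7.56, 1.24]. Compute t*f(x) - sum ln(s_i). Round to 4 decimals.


Step 1: Compute log-barrier.
ln values: [2.0229, 0.2151]
phi = -(2.0229 + 0.2151) = -2.238
Step 2: Compute augmented objective.
t*f(x) = 3.67*-0.4 = -1.468
Total = -1.468 - 2.238 = -3.706


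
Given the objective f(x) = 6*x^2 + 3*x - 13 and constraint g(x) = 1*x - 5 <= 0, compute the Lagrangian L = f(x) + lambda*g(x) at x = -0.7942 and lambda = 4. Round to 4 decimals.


Step 1: Evaluate f(x).
f(-0.7942) = 6*(-0.7942)^2 + 3*(-0.7942) - 13 = -11.5981
Step 2: Evaluate g(x).
g(-0.7942) = 1*-0.7942 - 5 = -5.7942
Step 3: Compute Lagrangian.
L = -11.5981 + 4*-5.7942 = -34.7749


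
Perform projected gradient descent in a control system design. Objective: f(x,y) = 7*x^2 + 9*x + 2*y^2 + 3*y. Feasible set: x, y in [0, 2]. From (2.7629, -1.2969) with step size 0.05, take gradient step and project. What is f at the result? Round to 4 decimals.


Step 1: Compute gradient at (2.7629, -1.2969).
grad_x = 2*7*2.7629 + 9 = 47.6806
grad_y = 2*2*-1.2969 + 3 = -2.1876
Step 2: Gradient step.
x_raw = 2.7629 - 0.05*47.6806 = 0.3789
y_raw = -1.2969 - 0.05*-2.1876 = -1.1875
Step 3: Project onto [0, 2].
x_proj = clip(0.3789) = 0.3789
y_proj = clip(-1.1875) = 0.0
Step 4: Evaluate f.
f(0.3789, 0.0) = 4.4146


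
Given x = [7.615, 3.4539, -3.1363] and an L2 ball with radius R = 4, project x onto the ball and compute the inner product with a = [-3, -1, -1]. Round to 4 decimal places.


Step 1: Compute ||x|| (intermediates to 6 decimals).
||x|| = sqrt(7.615^2 + 3.4539^2 + (-3.1363)^2) = 8.930511
Step 2: Project.
Since ||x|| > R, scale = R/||x|| = 4/8.930511 = 0.447903, proj(x) = scale * x
proj(x) = [3.410781, 1.547012, -1.404758]
Step 3: Dot product.
a^T * proj(x) = -3*3.410781 - 1*1.547012 - 1*(-1.404758) = -10.3746


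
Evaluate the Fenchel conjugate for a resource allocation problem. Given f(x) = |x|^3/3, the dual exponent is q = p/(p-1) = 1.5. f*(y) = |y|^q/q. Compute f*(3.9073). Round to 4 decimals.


The conjugate exponent q satisfies 1/p + 1/q = 1.
p = 3, so q = 3/(3 - 1) = 1.5
|y|^q = 3.9073^1.5 = 7.7235
f*(3.9073) = 7.7235 / 1.5 = 5.149


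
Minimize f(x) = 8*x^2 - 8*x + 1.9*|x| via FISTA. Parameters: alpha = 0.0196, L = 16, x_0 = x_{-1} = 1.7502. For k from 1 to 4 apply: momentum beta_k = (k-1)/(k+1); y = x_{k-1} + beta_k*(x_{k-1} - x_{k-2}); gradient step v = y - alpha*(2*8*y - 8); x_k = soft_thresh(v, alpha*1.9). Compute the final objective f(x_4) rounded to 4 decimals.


FISTA on f(x) = 8*x^2 - 8*x + 1.9*|x|
L = 16, alpha = 0.0196
Iteration 1: beta = 0.0, y = 1.7502 + 0.0*(1.7502 - 1.7502) = 1.7502
  grad(y) = 20.0032, v = y - alpha*grad = 1.3581
  prox(v) = soft_thresh(1.3581, 0.0372) = 1.3209
Iteration 2: beta = 0.3333, y = 1.3209 + 0.3333*(1.3209 - 1.7502) = 1.1778
  grad(y) = 10.8447, v = y - alpha*grad = 0.9652
  prox(v) = soft_thresh(0.9652, 0.0372) = 0.928
Iteration 3: beta = 0.5, y = 0.928 + 0.5*(0.928 - 1.3209) = 0.7316
  grad(y) = 3.7048, v = y - alpha*grad = 0.6589
  prox(v) = soft_thresh(0.6589, 0.0372) = 0.6217
Iteration 4: beta = 0.6, y = 0.6217 + 0.6*(0.6217 - 0.928) = 0.4379
  grad(y) = -0.9934, v = y - alpha*grad = 0.4574
  prox(v) = soft_thresh(0.4574, 0.0372) = 0.4201
f(x_4) = 8*0.4201^2 - 8*0.4201 + 1.9*|0.4201| = -1.1507
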